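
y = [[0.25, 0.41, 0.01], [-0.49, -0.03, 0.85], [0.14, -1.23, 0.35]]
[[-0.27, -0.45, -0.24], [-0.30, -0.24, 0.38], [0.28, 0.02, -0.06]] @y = [[0.12, 0.2, -0.47], [0.1, -0.58, -0.07], [0.05, 0.19, -0.00]]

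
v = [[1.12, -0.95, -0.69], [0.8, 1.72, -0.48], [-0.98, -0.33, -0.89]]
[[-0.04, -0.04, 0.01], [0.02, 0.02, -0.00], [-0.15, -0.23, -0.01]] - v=[[-1.16, 0.91, 0.7], [-0.78, -1.70, 0.48], [0.83, 0.10, 0.88]]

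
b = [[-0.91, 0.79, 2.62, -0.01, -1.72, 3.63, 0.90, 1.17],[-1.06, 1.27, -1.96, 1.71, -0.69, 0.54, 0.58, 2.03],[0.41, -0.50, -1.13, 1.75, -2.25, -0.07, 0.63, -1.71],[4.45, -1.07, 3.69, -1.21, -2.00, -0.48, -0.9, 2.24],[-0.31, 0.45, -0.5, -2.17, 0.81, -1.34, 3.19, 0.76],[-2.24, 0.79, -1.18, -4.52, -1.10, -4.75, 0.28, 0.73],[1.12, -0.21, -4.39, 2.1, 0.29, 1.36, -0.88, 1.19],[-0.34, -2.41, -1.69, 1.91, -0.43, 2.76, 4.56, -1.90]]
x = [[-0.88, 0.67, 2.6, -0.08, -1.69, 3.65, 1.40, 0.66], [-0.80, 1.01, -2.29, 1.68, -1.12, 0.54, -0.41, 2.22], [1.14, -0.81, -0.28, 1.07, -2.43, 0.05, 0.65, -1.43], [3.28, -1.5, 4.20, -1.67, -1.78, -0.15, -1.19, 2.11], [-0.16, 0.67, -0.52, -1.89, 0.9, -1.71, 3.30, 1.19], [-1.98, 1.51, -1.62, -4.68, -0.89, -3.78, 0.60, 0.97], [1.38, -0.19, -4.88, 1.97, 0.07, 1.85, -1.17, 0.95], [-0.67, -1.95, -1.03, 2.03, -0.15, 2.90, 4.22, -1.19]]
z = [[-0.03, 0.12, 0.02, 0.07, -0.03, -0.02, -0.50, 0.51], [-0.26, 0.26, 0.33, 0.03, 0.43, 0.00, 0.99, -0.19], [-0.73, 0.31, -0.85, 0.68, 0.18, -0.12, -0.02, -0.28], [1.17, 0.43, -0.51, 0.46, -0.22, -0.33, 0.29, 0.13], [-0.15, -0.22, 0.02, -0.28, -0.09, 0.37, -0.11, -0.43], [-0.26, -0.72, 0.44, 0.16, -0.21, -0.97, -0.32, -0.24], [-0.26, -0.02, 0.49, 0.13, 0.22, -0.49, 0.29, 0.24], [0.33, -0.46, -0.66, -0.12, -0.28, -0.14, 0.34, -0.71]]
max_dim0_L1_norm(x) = 17.42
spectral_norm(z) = 1.75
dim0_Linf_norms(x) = [3.28, 1.95, 4.88, 4.68, 2.43, 3.78, 4.22, 2.22]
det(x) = -56343.61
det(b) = -45430.79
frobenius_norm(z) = 3.30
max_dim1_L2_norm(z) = 1.51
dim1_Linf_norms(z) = [0.51, 0.99, 0.85, 1.17, 0.43, 0.97, 0.49, 0.71]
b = z + x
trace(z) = -1.64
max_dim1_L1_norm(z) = 3.54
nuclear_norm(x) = 38.05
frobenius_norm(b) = 15.64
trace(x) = -7.06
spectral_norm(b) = 9.33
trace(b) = -8.70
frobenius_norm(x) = 15.39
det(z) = 0.00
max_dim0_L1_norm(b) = 17.16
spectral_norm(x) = 8.97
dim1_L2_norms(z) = [0.73, 1.2, 1.39, 1.51, 0.7, 1.4, 0.87, 1.22]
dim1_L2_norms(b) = [5.16, 3.84, 3.63, 6.79, 4.3, 7.2, 5.39, 6.68]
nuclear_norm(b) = 38.43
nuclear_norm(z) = 7.59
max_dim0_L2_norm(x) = 7.58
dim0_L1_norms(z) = [3.19, 2.54, 3.32, 1.93, 1.66, 2.44, 2.86, 2.73]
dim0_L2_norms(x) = [4.45, 3.31, 7.58, 6.34, 3.85, 6.53, 5.86, 4.07]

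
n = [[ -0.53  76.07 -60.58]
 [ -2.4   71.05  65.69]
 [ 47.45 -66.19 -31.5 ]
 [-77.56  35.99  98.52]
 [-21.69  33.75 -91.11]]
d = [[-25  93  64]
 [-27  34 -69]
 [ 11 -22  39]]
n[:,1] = [76.07, 71.05, -66.19, 35.99, 33.75]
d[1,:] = [-27, 34, -69]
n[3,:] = [-77.56, 35.99, 98.52]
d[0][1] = 93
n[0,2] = -60.58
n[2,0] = 47.45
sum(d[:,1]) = 105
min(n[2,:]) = -66.19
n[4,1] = 33.75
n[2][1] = -66.19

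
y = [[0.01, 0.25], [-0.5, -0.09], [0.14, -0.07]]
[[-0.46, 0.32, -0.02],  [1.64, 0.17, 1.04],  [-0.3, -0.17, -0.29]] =y@ [[-2.98, -0.58, -2.09], [-1.71, 1.30, 0.02]]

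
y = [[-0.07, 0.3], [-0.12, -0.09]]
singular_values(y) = [0.32, 0.13]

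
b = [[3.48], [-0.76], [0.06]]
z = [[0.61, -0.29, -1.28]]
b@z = [[2.12, -1.01, -4.45], [-0.46, 0.22, 0.97], [0.04, -0.02, -0.08]]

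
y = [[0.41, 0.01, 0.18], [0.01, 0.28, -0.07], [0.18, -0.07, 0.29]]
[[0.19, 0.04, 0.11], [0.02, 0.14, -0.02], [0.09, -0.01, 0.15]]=y @ [[0.44, 0.06, 0.06], [0.06, 0.52, 0.06], [0.06, 0.06, 0.48]]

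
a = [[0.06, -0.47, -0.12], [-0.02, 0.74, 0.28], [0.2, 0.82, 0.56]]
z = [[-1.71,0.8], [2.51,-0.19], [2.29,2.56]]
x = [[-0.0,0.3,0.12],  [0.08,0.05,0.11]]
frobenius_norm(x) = 0.35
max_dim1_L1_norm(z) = 4.85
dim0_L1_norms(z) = [6.51, 3.55]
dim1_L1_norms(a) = [0.65, 1.04, 1.58]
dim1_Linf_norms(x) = [0.3, 0.11]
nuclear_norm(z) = 6.36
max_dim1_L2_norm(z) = 3.43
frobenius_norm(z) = 4.66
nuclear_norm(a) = 1.61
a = z @ x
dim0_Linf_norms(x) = [0.08, 0.3, 0.12]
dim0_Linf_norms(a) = [0.2, 0.82, 0.56]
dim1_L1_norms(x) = [0.42, 0.24]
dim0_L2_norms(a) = [0.21, 1.2, 0.64]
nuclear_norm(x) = 0.45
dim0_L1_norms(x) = [0.08, 0.35, 0.23]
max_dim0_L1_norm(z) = 6.51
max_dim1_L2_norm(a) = 1.01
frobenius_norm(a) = 1.38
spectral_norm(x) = 0.34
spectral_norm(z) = 4.03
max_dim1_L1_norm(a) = 1.58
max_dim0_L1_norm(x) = 0.35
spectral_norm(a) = 1.35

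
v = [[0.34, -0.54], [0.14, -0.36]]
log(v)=[[-1.61-0.97j, 0.12+3.92j],[(-0.03-1.02j), -1.46+4.11j]]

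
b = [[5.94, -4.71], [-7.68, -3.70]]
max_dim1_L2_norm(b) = 8.52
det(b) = -58.15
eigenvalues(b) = [8.83, -6.59]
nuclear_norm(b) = 15.70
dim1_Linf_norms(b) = [5.94, 7.68]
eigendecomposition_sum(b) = [[7.17, -2.7], [-4.40, 1.65]] + [[-1.23, -2.01], [-3.28, -5.35]]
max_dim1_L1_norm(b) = 11.38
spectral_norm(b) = 9.71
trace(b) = 2.24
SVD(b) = [[-0.61, 0.79], [0.79, 0.61]] @ diag([9.709237574457106, 5.989224133621173]) @ [[-1.00, -0.01], [0.01, -1.00]]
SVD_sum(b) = [[5.9, 0.04], [-7.71, -0.06]] + [[0.04, -4.75], [0.03, -3.64]]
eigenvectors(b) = [[0.85, 0.35], [-0.52, 0.94]]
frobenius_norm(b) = 11.41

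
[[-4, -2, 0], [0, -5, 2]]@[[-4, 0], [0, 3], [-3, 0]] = [[16, -6], [-6, -15]]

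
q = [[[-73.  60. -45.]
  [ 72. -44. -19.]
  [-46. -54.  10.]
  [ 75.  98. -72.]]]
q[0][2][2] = 10.0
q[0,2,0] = -46.0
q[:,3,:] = [[75.0, 98.0, -72.0]]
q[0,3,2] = -72.0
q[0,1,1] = -44.0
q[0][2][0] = -46.0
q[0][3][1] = 98.0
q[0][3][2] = -72.0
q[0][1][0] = 72.0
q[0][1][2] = -19.0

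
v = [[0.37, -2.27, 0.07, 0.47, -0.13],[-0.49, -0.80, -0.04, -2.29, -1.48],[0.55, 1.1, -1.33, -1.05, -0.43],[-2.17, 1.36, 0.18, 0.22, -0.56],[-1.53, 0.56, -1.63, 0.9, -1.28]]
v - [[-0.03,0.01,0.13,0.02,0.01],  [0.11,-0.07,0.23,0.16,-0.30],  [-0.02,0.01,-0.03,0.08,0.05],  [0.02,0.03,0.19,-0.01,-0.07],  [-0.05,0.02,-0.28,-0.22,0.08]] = [[0.40, -2.28, -0.06, 0.45, -0.14], [-0.6, -0.73, -0.27, -2.45, -1.18], [0.57, 1.09, -1.30, -1.13, -0.48], [-2.19, 1.33, -0.01, 0.23, -0.49], [-1.48, 0.54, -1.35, 1.12, -1.36]]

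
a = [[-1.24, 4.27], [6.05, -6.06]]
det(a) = -18.319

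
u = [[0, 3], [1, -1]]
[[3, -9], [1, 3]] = u@[[2, 0], [1, -3]]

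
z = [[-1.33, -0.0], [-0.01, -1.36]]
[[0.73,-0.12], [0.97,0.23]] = z @ [[-0.55,0.09], [-0.71,-0.17]]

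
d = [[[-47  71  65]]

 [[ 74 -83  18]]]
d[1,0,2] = 18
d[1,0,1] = -83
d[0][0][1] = 71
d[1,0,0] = 74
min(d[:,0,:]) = -83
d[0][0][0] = -47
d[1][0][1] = -83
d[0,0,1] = 71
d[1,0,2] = 18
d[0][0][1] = 71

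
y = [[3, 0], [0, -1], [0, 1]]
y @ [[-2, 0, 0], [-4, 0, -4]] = [[-6, 0, 0], [4, 0, 4], [-4, 0, -4]]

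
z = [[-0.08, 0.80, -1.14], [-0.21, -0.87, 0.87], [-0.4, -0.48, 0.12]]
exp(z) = [[1.03, 0.71, -0.88],[-0.26, 0.21, 0.7],[-0.36, -0.46, 1.14]]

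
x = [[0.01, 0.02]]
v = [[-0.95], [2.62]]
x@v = [[0.04]]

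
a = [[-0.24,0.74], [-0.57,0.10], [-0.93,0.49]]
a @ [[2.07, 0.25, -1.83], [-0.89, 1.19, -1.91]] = [[-1.16, 0.82, -0.97], [-1.27, -0.02, 0.85], [-2.36, 0.35, 0.77]]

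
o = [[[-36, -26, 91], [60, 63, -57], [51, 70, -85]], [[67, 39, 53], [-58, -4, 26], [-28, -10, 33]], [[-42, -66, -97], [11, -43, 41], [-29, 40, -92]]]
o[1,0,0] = 67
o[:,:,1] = [[-26, 63, 70], [39, -4, -10], [-66, -43, 40]]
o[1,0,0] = 67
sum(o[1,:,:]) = 118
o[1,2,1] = -10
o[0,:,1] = [-26, 63, 70]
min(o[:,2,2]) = -92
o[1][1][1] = -4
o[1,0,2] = 53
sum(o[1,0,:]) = 159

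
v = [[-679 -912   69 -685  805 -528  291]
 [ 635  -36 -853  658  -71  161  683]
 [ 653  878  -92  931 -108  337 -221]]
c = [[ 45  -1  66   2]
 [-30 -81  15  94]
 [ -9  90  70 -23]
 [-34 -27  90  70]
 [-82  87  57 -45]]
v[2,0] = 653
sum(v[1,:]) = 1177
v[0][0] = -679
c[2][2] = 70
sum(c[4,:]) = 17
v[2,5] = 337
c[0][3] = 2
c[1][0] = -30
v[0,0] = -679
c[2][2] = 70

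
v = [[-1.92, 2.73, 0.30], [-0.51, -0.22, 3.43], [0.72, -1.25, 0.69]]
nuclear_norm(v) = 7.19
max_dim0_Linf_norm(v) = 3.43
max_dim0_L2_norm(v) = 3.51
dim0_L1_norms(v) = [3.15, 4.2, 4.42]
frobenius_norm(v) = 5.09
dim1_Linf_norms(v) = [2.73, 3.43, 1.25]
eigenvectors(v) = [[(-0.82+0j), (-0.73+0j), (-0.73-0j)], [(-0.56+0j), -0.35-0.52j, (-0.35+0.52j)], [(-0.16+0j), 0.24-0.12j, 0.24+0.12j]]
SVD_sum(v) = [[-1.76, 2.19, 1.37], [-0.92, 1.15, 0.71], [0.55, -0.69, -0.43]] + [[-0.16, 0.54, -1.07], [0.41, -1.37, 2.72], [0.17, -0.56, 1.12]] + [[0.00, 0.0, 0.00], [-0.00, -0.00, -0.0], [0.0, 0.00, 0.00]]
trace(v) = -1.45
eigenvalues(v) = [0j, (-0.73+1.97j), (-0.73-1.97j)]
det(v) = 0.00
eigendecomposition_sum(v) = [[0.00+0.00j, (-0+0j), -0j], [0.00+0.00j, -0.00+0.00j, -0j], [0j, -0.00+0.00j, -0j]] + [[(-0.96-0.28j), 1.37+1.08j, 0.15-2.34j],[(-0.26-0.81j), -0.11+1.47j, 1.71-1.00j],[(0.36-0.07j), -0.62-0.12j, (0.34+0.79j)]] + [[(-0.96+0.28j), (1.37-1.08j), 0.15+2.34j], [-0.26+0.81j, -0.11-1.47j, (1.71+1j)], [(0.36+0.07j), (-0.62+0.12j), 0.34-0.79j]]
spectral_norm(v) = 3.66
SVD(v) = [[-0.85, 0.34, 0.39], [-0.45, -0.87, -0.21], [0.27, -0.36, 0.89]] @ diag([3.660986258611368, 3.529430493603486, 7.127822855284267e-05]) @ [[0.56,-0.70,-0.44], [-0.13,0.45,-0.89], [0.82,0.56,0.16]]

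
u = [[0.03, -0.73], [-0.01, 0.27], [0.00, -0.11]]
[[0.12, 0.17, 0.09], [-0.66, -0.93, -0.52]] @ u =[[0.0, -0.05], [-0.01, 0.29]]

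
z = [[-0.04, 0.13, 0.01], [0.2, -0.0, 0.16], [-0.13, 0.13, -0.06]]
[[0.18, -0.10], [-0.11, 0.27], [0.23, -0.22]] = z @ [[-0.91,-0.03], [1.09,-0.92], [0.47,1.74]]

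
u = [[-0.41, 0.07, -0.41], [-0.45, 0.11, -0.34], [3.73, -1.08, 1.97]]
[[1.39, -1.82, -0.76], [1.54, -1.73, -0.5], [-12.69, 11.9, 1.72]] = u @ [[-2.55, 0.47, -0.51], [2.07, -3.1, 1.39], [-0.48, 3.45, 2.60]]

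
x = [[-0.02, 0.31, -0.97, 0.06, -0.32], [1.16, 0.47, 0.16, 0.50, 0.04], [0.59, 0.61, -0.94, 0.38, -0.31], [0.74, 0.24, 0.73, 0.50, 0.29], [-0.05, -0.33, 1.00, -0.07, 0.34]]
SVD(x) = [[0.5,0.17,0.21,0.35,0.74], [0.19,-0.71,-0.63,-0.03,0.24], [0.64,-0.21,0.18,0.38,-0.61], [-0.17,-0.63,0.72,-0.18,0.14], [-0.53,-0.14,-0.04,0.84,0.01]] @ diag([2.0424076525279444, 1.8253531852645526, 0.17922738911087913, 0.004501767651727223, 0.0037425954026473925]) @ [[0.24,0.37,-0.84,0.16,-0.28], [-0.78,-0.28,-0.37,-0.4,-0.14], [-0.56,0.35,0.04,0.7,0.26], [-0.13,0.81,0.21,-0.53,0.04], [0.12,-0.06,-0.34,-0.18,0.91]]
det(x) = -0.00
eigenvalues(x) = [(0.97+0j), (-0.73+0j), (0.09+0j), (0.01+0.01j), (0.01-0.01j)]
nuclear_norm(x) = 4.06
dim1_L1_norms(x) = [1.68, 2.33, 2.83, 2.5, 1.79]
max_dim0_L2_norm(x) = 1.84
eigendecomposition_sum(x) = [[-0.13+0.00j, -0.08+0.00j, (0.04-0j), -0.08-0.00j, (0.01+0j)], [(0.97-0j), 0.60-0.00j, (-0.26+0j), (0.56+0j), -0.07+0.00j], [(0.47-0j), (0.29-0j), (-0.13+0j), 0.27+0.00j, (-0.03+0j)], [1.10-0.00j, (0.68-0j), (-0.3+0j), (0.64+0j), -0.08+0.00j], [(0.13-0j), 0.08-0.00j, (-0.03+0j), 0.07+0.00j, -0.01+0.00j]] + [[0.04-0.00j,  0.36+0.00j,  -0.93+0.00j,  (0.12+0j),  -0.31+0.00j], [-0.03+0.00j,  -0.27-0.00j,  0.70-0.00j,  -0.09-0.00j,  (0.23-0j)], [0.03-0.00j,  0.27+0.00j,  (-0.7+0j),  (0.09+0j),  -0.23+0.00j], [(-0.03+0j),  (-0.24-0j),  0.64-0.00j,  -0.09-0.00j,  0.21-0.00j], [-0.04+0.00j,  (-0.33-0j),  (0.88-0j),  -0.12-0.00j,  (0.29-0j)]] + [[0.06-0.00j, 0.03+0.00j, -0.07+0.00j, (0.01-0j), -0.02+0.00j], [(0.3-0j), 0.16+0.00j, -0.34+0.00j, (0.05-0j), (-0.12+0j)], [(0.1-0j), (0.06+0j), (-0.12+0j), 0.02-0.00j, (-0.04+0j)], [-0.38+0.00j, (-0.21+0j), 0.44-0.00j, -0.06+0.00j, 0.16+0.00j], [-0.12+0.00j, -0.07+0.00j, (0.13-0j), -0.02+0.00j, 0.05+0.00j]] + [[0j, 0.00+0.00j, (-0-0j), 0.00+0.00j, 0.00-0.00j], [(-0.03-0.01j), -0.01-0.01j, 0.03+0.02j, -0.01-0.01j, (-0+0.01j)], [(-0.01-0.01j), (-0-0j), 0.00+0.01j, -0.00-0.00j, (-0+0j)], [0.03+0.00j, (0.01+0j), -0.02-0.01j, 0.00+0.00j, (-0-0.01j)], [(-0.01+0.02j), -0.00+0.00j, 0.01-0.01j, (-0+0j), 0.01+0.00j]] + [[0.00-0.00j,0.00-0.00j,(-0+0j),-0j,0.00+0.00j], [(-0.03+0.01j),(-0.01+0.01j),(0.03-0.02j),(-0.01+0.01j),(-0-0.01j)], [(-0.01+0.01j),(-0+0j),0.00-0.01j,-0.00+0.00j,(-0-0j)], [(0.03-0j),0.01-0.00j,(-0.02+0.01j),-0j,-0.00+0.01j], [-0.01-0.02j,(-0-0j),0.01+0.01j,(-0-0j),0.01-0.00j]]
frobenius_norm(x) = 2.75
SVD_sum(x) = [[0.24, 0.38, -0.86, 0.16, -0.29],  [0.09, 0.14, -0.32, 0.06, -0.11],  [0.31, 0.49, -1.09, 0.2, -0.37],  [-0.08, -0.13, 0.29, -0.05, 0.10],  [-0.25, -0.40, 0.9, -0.17, 0.31]] + [[-0.24,-0.09,-0.12,-0.12,-0.04], [1.01,0.37,0.49,0.52,0.18], [0.30,0.11,0.15,0.16,0.05], [0.89,0.33,0.43,0.46,0.16], [0.20,0.07,0.1,0.1,0.04]] + [[-0.02, 0.01, 0.00, 0.03, 0.01], [0.06, -0.04, -0.01, -0.08, -0.03], [-0.02, 0.01, 0.00, 0.02, 0.01], [-0.07, 0.05, 0.01, 0.09, 0.03], [0.00, -0.00, -0.00, -0.0, -0.00]] + [[-0.0, 0.00, 0.00, -0.0, 0.00], [0.00, -0.0, -0.0, 0.0, -0.00], [-0.00, 0.0, 0.0, -0.0, 0.0], [0.0, -0.0, -0.00, 0.00, -0.00], [-0.00, 0.0, 0.0, -0.0, 0.0]] + [[0.00, -0.0, -0.0, -0.0, 0.0], [0.00, -0.00, -0.0, -0.0, 0.0], [-0.00, 0.00, 0.00, 0.0, -0.0], [0.00, -0.00, -0.0, -0.00, 0.0], [0.0, -0.0, -0.00, -0.00, 0.0]]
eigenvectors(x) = [[(-0.08+0j), 0.54+0.00j, (-0.12+0j), -0.09-0.01j, -0.09+0.01j], [(0.62+0j), -0.40+0.00j, -0.58+0.00j, 0.73+0.00j, 0.73-0.00j], [0.30+0.00j, 0.40+0.00j, -0.20+0.00j, (0.17+0.12j), 0.17-0.12j], [0.71+0.00j, (-0.37+0j), 0.75+0.00j, -0.54+0.04j, (-0.54-0.04j)], [0.08+0.00j, -0.50+0.00j, (0.23+0j), 0.10-0.34j, (0.1+0.34j)]]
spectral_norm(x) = 2.04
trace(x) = 0.35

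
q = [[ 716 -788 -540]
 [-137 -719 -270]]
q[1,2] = -270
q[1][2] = -270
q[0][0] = 716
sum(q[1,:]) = -1126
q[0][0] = 716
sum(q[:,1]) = -1507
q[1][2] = -270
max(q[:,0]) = 716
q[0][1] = -788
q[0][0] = 716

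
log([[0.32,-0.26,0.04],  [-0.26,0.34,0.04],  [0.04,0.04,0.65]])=[[-1.67, -1.1, 0.16], [-1.1, -1.58, 0.16], [0.16, 0.16, -0.44]]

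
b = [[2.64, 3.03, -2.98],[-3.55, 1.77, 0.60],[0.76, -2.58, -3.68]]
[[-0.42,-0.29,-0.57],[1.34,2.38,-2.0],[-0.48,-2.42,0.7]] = b @ [[-0.32, -0.39, 0.40], [0.12, 0.48, -0.38], [-0.02, 0.24, 0.16]]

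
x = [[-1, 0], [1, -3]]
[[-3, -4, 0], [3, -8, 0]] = x@[[3, 4, 0], [0, 4, 0]]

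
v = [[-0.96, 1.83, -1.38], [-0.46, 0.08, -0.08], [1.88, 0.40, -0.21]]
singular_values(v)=[2.56, 1.9, 0.0]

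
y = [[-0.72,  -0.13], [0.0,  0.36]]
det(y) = -0.26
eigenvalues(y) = [-0.72, 0.36]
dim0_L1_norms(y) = [0.72, 0.49]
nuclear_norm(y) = 1.09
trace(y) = -0.36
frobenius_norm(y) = 0.82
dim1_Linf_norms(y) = [0.72, 0.36]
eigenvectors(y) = [[1.0, -0.12], [0.0, 0.99]]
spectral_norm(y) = 0.74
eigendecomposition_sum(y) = [[-0.72, -0.09],  [-0.0, -0.0]] + [[0.00,-0.04], [0.00,0.36]]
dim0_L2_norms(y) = [0.72, 0.38]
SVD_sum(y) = [[-0.71, -0.17],[0.08, 0.02]] + [[-0.01, 0.04],[-0.08, 0.34]]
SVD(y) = [[0.99, 0.11], [-0.11, 0.99]] @ diag([0.7352745604627918, 0.35252137628269903]) @ [[-0.97, -0.23], [-0.23, 0.97]]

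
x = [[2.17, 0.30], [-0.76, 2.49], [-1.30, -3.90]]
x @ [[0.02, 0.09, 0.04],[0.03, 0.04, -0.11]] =[[0.05, 0.21, 0.05], [0.06, 0.03, -0.3], [-0.14, -0.27, 0.38]]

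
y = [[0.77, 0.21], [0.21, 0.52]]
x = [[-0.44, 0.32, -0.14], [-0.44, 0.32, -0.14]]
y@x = [[-0.43, 0.31, -0.14],  [-0.32, 0.23, -0.1]]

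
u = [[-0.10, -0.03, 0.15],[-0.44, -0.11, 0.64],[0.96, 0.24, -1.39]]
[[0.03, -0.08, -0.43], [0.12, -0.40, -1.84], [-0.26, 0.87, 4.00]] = u@[[-0.39, 1.95, 1.92], [-1.68, -1.45, 0.37], [-0.37, 0.47, -1.49]]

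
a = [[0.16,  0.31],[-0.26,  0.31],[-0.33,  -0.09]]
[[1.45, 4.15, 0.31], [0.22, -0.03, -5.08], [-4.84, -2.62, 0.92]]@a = [[-0.95,1.71], [1.72,0.52], [-0.4,-2.40]]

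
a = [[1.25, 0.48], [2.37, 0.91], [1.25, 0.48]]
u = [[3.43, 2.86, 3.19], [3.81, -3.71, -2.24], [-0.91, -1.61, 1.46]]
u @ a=[[15.05, 5.78], [-6.83, -2.62], [-3.13, -1.2]]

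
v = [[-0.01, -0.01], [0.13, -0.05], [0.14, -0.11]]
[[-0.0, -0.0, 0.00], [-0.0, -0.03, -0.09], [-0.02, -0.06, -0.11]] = v@[[0.06, -0.05, -0.64], [0.22, 0.44, 0.20]]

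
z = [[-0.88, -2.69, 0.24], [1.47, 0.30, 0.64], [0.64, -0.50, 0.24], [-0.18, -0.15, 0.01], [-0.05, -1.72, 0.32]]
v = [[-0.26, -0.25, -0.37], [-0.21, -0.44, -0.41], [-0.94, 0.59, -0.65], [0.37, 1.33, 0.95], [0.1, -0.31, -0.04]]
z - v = [[-0.62, -2.44, 0.61], [1.68, 0.74, 1.05], [1.58, -1.09, 0.89], [-0.55, -1.48, -0.94], [-0.15, -1.41, 0.36]]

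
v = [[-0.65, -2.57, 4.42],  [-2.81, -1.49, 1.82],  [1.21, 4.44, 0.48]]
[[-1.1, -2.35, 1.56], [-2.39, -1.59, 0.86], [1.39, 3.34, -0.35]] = v@[[0.74, 0.12, -0.07], [0.12, 0.73, -0.09], [-0.07, -0.09, 0.29]]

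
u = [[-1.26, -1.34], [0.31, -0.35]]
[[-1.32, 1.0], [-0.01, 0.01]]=u@[[0.53,-0.40], [0.49,-0.37]]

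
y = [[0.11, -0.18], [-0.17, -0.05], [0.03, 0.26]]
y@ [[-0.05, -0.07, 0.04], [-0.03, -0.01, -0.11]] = [[-0.00, -0.01, 0.02], [0.01, 0.01, -0.00], [-0.01, -0.0, -0.03]]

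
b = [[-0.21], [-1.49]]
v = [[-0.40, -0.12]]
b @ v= [[0.08,0.03],[0.60,0.18]]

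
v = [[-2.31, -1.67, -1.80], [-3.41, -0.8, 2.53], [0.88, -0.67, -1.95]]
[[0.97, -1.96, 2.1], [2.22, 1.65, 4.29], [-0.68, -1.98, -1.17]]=v@[[-0.44,  -0.27,  -0.85], [-0.21,  0.92,  -0.5], [0.22,  0.58,  0.39]]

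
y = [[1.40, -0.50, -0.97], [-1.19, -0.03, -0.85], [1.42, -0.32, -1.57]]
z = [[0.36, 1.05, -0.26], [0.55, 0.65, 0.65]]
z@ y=[[-1.11,-0.13,-0.83], [0.92,-0.50,-2.11]]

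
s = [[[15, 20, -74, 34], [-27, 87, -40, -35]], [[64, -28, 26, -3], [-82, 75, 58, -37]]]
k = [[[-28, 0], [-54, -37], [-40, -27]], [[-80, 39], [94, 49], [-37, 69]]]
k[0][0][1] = 0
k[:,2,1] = [-27, 69]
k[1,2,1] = 69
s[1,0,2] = 26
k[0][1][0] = -54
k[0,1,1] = -37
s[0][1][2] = -40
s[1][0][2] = 26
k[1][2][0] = -37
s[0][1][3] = -35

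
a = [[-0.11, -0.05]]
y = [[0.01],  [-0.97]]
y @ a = [[-0.00, -0.00], [0.11, 0.05]]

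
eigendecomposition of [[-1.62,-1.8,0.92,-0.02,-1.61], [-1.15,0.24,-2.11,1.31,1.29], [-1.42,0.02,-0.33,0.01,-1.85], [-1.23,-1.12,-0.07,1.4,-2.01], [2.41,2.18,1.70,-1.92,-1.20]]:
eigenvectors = [[0.08+0.09j,0.08-0.09j,(-0.37+0j),0.04+0.00j,-0.29+0.00j],[-0.30+0.18j,-0.30-0.18j,(0.23+0j),(0.26+0j),(0.6+0j)],[0.34+0.50j,0.34-0.50j,(0.74+0j),(0.22+0j),0.37+0.00j],[0.22+0.23j,(0.22-0.23j),0.33+0.00j,(0.9+0j),(0.65+0j)],[(0.63+0j),0.63-0.00j,0.40+0.00j,-0.25+0.00j,(-0.01+0j)]]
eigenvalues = [(-1.7+1.64j), (-1.7-1.64j), (-0.59+0j), (1.57+0j), (0.91+0j)]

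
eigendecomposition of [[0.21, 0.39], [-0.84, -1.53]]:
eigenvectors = [[0.88, -0.25], [-0.48, 0.97]]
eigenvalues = [-0.0, -1.32]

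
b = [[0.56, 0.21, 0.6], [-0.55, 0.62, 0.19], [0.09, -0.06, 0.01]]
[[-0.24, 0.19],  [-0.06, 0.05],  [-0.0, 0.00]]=b @ [[-0.06, 0.05], [-0.06, 0.05], [-0.32, 0.26]]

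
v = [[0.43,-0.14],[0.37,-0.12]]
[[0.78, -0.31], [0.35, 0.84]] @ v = [[0.22,-0.07], [0.46,-0.15]]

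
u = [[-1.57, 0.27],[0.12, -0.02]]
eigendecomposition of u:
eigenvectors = [[-1.00, -0.17], [0.08, -0.99]]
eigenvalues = [-1.59, 0.0]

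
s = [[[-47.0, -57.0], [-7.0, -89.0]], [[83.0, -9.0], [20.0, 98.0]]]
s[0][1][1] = -89.0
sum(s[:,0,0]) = 36.0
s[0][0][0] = -47.0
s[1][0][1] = -9.0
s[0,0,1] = -57.0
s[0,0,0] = -47.0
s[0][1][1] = -89.0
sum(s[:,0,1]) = -66.0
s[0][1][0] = -7.0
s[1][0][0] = 83.0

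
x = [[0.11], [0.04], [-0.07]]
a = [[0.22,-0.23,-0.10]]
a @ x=[[0.02]]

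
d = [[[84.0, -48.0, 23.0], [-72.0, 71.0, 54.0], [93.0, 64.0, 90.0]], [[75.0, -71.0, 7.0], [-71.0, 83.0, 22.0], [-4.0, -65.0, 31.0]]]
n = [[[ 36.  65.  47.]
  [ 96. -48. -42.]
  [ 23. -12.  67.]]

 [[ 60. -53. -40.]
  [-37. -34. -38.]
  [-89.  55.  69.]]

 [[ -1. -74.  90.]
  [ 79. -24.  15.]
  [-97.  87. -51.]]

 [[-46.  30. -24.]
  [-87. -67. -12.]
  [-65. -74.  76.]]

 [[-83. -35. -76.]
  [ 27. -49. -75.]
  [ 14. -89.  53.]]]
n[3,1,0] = -87.0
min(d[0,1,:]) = -72.0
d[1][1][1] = 83.0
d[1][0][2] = 7.0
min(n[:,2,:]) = -97.0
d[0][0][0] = 84.0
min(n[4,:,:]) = -89.0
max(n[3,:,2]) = 76.0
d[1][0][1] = -71.0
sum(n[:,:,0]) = -170.0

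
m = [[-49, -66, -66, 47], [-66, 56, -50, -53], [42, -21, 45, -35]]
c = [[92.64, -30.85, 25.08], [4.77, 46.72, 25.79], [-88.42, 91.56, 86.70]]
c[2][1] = 91.56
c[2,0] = -88.42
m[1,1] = 56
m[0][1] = -66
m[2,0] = 42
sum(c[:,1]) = 107.43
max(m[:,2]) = 45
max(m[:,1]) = 56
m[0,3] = 47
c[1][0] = 4.77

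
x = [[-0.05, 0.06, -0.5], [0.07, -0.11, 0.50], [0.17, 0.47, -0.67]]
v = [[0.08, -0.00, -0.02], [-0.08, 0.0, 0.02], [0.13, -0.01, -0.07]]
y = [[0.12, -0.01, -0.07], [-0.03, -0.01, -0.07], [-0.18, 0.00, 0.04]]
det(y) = -0.00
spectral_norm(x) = 1.06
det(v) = 0.00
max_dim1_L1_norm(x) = 1.31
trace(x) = -0.83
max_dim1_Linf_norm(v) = 0.13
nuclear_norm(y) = 0.32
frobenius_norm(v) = 0.19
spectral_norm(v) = 0.19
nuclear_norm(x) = 1.39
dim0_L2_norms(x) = [0.19, 0.49, 0.97]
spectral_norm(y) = 0.23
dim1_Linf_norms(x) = [0.5, 0.5, 0.67]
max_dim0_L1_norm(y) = 0.33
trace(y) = 0.15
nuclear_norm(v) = 0.21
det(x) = -0.01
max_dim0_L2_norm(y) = 0.22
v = x @ y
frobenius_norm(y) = 0.24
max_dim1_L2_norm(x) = 0.84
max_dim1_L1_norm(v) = 0.21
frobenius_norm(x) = 1.11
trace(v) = 0.01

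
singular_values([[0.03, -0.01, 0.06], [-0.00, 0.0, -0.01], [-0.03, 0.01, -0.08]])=[0.11, 0.01, 0.0]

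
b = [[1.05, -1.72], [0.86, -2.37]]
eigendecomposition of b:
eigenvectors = [[0.96, 0.51], [0.28, 0.86]]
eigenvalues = [0.54, -1.86]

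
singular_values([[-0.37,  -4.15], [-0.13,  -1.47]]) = [4.42, 0.0]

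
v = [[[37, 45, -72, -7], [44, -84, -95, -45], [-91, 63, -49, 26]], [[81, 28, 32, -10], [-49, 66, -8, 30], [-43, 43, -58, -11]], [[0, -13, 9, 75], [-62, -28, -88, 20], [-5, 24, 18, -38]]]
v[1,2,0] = -43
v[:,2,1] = [63, 43, 24]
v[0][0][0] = 37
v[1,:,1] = [28, 66, 43]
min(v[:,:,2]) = -95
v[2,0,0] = 0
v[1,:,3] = [-10, 30, -11]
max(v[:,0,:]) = 81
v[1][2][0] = -43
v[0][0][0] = 37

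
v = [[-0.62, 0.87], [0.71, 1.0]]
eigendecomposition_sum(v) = [[-0.81, 0.36], [0.30, -0.13]] + [[0.19, 0.51], [0.41, 1.13]]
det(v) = -1.24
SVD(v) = [[0.55, 0.83], [0.83, -0.55]] @ diag([1.3376145160746071, 0.9253039535128412]) @ [[0.19, 0.98], [-0.98, 0.19]]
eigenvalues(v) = [-0.94, 1.32]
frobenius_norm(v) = 1.63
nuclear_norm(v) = 2.26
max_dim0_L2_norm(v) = 1.33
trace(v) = 0.38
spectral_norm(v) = 1.34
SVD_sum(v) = [[0.14, 0.73], [0.21, 1.10]] + [[-0.76, 0.14], [0.50, -0.10]]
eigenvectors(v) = [[-0.94, -0.41], [0.34, -0.91]]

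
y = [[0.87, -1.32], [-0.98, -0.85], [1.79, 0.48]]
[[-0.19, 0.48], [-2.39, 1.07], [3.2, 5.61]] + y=[[0.68, -0.84], [-3.37, 0.22], [4.99, 6.09]]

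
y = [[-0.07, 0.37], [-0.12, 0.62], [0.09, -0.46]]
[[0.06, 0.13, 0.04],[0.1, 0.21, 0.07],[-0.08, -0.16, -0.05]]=y@[[-0.13, -0.29, -0.09], [0.14, 0.29, 0.09]]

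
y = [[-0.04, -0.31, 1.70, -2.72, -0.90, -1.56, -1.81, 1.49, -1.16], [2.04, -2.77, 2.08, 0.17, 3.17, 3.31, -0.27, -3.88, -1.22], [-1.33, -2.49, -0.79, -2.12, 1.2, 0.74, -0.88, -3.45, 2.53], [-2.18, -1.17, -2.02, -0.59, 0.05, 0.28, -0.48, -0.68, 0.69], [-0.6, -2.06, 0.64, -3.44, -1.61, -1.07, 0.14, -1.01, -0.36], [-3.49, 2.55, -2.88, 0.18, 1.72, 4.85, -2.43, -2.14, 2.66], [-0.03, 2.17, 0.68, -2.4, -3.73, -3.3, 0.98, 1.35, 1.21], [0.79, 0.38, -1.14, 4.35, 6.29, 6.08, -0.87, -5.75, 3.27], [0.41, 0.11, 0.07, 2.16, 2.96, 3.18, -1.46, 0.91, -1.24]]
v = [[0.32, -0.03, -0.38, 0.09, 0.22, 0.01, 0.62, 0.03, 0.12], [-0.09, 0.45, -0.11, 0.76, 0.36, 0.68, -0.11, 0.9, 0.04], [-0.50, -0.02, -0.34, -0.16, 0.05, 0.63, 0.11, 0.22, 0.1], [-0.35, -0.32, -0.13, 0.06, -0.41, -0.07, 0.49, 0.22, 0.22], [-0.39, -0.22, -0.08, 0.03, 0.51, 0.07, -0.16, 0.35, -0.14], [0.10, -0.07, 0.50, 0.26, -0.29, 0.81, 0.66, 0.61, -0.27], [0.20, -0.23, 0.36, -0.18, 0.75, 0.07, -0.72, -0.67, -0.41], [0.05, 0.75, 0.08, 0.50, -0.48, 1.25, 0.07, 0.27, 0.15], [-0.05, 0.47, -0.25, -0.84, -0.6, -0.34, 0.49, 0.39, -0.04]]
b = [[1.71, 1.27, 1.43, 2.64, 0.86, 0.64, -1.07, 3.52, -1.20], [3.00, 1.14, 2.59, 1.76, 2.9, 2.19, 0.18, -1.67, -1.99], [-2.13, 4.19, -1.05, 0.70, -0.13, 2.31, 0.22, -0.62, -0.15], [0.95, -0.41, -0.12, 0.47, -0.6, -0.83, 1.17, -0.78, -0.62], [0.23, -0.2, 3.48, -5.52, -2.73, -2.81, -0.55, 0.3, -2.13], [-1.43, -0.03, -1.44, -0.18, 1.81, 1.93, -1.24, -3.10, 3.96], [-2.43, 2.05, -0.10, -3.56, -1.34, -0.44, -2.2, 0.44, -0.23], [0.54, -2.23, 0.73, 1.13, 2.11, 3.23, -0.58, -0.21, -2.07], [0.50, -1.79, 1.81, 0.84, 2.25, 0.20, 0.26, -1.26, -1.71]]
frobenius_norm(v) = 3.70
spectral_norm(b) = 10.26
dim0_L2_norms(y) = [4.9, 5.56, 4.73, 7.31, 8.95, 9.83, 3.76, 8.42, 5.53]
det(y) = -4.57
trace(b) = -2.65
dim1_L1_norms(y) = [11.69, 18.91, 15.53, 8.14, 10.93, 22.9, 15.85, 28.92, 12.5]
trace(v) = 1.32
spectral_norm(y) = 16.21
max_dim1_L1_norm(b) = 17.95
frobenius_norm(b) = 16.69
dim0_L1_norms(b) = [12.92, 13.31, 12.75, 16.8, 14.73, 14.58, 7.47, 11.9, 14.06]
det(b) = -17589.39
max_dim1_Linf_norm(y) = 6.29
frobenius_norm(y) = 20.57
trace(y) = -6.96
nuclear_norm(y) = 42.64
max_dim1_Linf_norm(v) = 1.25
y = v @ b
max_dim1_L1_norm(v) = 3.6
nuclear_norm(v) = 8.93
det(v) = 0.00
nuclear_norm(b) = 40.53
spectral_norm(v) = 2.41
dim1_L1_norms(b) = [14.34, 17.42, 11.5, 5.95, 17.95, 15.12, 12.79, 12.83, 10.62]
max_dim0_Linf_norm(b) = 5.52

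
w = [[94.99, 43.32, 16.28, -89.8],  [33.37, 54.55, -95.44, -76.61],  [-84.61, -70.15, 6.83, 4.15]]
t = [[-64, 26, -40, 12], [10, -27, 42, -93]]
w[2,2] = 6.83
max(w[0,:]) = 94.99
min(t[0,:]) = -64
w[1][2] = -95.44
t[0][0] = -64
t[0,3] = 12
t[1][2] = 42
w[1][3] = -76.61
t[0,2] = -40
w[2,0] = -84.61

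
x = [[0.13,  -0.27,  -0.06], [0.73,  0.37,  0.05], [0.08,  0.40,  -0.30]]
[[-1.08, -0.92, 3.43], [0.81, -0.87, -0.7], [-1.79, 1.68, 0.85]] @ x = [[-0.54, 1.32, -1.01], [-0.59, -0.82, 0.12], [1.06, 1.44, -0.06]]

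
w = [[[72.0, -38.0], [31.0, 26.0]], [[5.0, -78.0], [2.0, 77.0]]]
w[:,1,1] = [26.0, 77.0]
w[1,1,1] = 77.0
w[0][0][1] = -38.0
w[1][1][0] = 2.0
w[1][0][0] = 5.0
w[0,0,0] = 72.0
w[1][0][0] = 5.0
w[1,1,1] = 77.0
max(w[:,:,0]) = 72.0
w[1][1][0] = 2.0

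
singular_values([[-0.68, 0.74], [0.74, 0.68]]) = [1.0, 1.0]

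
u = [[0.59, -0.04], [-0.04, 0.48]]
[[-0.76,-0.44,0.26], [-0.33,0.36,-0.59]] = u @ [[-1.35, -0.69, 0.36], [-0.81, 0.70, -1.20]]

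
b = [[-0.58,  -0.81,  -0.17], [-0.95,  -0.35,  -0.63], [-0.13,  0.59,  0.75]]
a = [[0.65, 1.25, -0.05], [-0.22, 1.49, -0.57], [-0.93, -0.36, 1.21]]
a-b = [[1.23, 2.06, 0.12],  [0.73, 1.84, 0.06],  [-0.80, -0.95, 0.46]]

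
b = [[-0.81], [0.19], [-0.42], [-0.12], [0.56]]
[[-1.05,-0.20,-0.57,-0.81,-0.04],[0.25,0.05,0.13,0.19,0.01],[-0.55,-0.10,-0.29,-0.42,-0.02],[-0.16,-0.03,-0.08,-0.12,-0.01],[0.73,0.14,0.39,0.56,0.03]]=b @ [[1.3, 0.25, 0.70, 1.0, 0.05]]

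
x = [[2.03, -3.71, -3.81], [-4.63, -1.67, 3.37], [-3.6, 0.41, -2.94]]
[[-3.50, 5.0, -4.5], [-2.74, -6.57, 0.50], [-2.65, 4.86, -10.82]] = x @ [[0.54, 0.06, 1.37], [0.87, 0.40, -0.08], [0.36, -1.67, 1.99]]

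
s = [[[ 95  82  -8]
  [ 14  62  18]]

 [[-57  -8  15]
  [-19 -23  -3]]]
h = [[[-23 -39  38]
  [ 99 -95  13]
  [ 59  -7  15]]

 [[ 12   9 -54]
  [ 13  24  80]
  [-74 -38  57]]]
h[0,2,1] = -7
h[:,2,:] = [[59, -7, 15], [-74, -38, 57]]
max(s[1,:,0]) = -19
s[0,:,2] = [-8, 18]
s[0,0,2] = -8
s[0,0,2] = -8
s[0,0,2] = -8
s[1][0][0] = -57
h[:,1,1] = [-95, 24]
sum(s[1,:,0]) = -76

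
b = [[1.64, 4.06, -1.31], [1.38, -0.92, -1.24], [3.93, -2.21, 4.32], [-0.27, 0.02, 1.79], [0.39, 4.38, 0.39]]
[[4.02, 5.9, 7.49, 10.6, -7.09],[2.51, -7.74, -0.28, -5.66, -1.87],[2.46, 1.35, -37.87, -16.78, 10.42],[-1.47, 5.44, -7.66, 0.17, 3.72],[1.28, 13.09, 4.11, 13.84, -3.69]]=b@[[1.42,-1.17,-3.41,-2.09,-0.18],[0.22,2.84,1.67,3.37,-1.01],[-0.61,2.83,-4.81,-0.26,2.06]]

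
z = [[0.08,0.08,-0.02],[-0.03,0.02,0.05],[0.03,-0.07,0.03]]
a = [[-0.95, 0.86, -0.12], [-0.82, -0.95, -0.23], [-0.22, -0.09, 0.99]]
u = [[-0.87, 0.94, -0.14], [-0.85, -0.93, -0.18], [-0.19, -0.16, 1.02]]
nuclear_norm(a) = 3.58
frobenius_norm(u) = 2.09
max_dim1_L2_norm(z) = 0.11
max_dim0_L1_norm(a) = 1.99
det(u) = 1.70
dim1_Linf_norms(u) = [0.94, 0.93, 1.02]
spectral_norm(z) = 0.12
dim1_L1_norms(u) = [1.95, 1.96, 1.37]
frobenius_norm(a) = 2.08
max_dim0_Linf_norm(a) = 0.99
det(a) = 1.67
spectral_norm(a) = 1.29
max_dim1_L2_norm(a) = 1.29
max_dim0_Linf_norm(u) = 1.02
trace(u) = -0.78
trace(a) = -0.91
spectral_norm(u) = 1.34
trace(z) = 0.13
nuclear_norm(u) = 3.60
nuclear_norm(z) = 0.25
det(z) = 0.00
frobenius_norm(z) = 0.15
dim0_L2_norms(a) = [1.27, 1.28, 1.02]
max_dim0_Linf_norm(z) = 0.08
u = z + a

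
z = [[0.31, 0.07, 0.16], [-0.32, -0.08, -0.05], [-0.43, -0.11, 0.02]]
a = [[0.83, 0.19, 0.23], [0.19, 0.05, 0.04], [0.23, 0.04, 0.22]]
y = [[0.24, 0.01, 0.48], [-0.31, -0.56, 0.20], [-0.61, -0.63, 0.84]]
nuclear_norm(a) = 1.10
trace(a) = 1.10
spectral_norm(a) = 0.95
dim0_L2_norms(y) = [0.73, 0.84, 0.99]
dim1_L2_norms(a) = [0.88, 0.2, 0.32]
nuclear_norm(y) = 2.12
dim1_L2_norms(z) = [0.36, 0.33, 0.44]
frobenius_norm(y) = 1.49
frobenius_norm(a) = 0.96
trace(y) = 0.52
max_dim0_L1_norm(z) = 1.06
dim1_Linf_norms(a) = [0.83, 0.19, 0.23]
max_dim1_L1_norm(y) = 2.08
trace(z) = 0.25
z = y @ a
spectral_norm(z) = 0.64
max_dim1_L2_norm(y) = 1.21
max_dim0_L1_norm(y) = 1.52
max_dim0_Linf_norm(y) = 0.84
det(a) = 0.00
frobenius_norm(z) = 0.66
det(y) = -0.15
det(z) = -0.00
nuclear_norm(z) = 0.79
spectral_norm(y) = 1.37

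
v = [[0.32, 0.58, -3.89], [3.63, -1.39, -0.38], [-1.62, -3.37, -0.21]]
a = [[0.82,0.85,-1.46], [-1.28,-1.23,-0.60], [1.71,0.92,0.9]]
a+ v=[[1.14, 1.43, -5.35], [2.35, -2.62, -0.98], [0.09, -2.45, 0.69]]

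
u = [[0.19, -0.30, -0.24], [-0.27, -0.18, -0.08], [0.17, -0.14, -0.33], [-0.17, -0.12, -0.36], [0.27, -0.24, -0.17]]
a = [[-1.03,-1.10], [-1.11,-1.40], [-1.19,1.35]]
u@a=[[0.42, -0.11], [0.57, 0.44], [0.37, -0.44], [0.74, -0.13], [0.19, -0.19]]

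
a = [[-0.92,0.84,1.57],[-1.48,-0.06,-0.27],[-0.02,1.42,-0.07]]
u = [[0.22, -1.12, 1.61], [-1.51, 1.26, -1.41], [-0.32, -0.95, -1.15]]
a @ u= [[-1.97,0.6,-4.47], [-0.15,1.84,-1.99], [-2.13,1.88,-1.95]]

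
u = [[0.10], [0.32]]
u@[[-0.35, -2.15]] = [[-0.03, -0.22], [-0.11, -0.69]]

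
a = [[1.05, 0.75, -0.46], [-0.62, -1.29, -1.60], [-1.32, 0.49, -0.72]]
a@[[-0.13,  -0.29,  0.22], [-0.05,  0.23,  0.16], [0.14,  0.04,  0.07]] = [[-0.24, -0.15, 0.32], [-0.08, -0.18, -0.45], [0.05, 0.47, -0.26]]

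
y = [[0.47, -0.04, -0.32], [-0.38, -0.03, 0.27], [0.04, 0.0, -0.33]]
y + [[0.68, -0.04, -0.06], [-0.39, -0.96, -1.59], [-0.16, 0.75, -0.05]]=[[1.15, -0.08, -0.38],[-0.77, -0.99, -1.32],[-0.12, 0.75, -0.38]]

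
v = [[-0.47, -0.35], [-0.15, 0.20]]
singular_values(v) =[0.59, 0.25]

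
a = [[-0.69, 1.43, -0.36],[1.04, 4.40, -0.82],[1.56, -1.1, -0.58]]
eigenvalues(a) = [(-0.83+0.46j), (-0.83-0.46j), (4.78+0j)]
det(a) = 4.30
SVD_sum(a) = [[0.15, 1.36, -0.22],  [0.49, 4.47, -0.73],  [-0.09, -0.8, 0.13]] + [[-0.72,0.12,0.23], [0.52,-0.08,-0.16], [1.71,-0.27,-0.54]] + [[-0.12,-0.05,-0.36], [0.03,0.01,0.08], [-0.06,-0.02,-0.18]]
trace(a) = 3.13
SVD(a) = [[0.29,-0.37,0.88], [0.94,0.27,-0.19], [-0.17,0.89,0.43]] @ diag([4.836450070238366, 2.040476452001393, 0.435667954891234]) @ [[0.11, 0.98, -0.16], [0.94, -0.15, -0.30], [-0.31, -0.12, -0.94]]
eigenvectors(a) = [[(-0.04+0.26j), (-0.04-0.26j), -0.26+0.00j], [0.16-0.04j, (0.16+0.04j), -0.96+0.00j], [(0.95+0j), 0.95-0.00j, 0.12+0.00j]]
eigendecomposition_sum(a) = [[(-0.43+0.16j), 0.11-0.06j, -0.08-0.10j], [(0.2+0.22j), -0.06-0.05j, (-0.04+0.07j)], [0.82+1.48j, -0.26-0.36j, (-0.34+0.35j)]] + [[-0.43-0.16j, (0.11+0.06j), (-0.08+0.1j)],  [(0.2-0.22j), -0.06+0.05j, -0.04-0.07j],  [0.82-1.48j, (-0.26+0.36j), (-0.34-0.35j)]] + [[0.17+0.00j,(1.22-0j),(-0.2+0j)], [0.65+0.00j,4.52-0.00j,(-0.73+0j)], [(-0.08-0j),(-0.57+0j),0.09-0.00j]]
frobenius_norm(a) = 5.27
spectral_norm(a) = 4.84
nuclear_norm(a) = 7.31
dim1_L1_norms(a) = [2.48, 6.26, 3.24]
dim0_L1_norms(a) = [3.29, 6.93, 1.76]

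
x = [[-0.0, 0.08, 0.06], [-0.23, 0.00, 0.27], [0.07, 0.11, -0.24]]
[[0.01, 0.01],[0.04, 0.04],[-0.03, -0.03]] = x@[[-0.07, -0.07], [0.01, 0.01], [0.09, 0.1]]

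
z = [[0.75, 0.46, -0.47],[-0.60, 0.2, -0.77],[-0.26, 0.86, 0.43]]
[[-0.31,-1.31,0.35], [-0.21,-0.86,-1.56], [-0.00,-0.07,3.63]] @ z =[[0.46,-0.10,1.3], [0.76,-1.61,0.09], [-0.9,3.11,1.61]]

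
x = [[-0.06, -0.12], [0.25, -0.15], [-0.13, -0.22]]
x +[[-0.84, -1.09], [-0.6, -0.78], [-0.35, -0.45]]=[[-0.9, -1.21],[-0.35, -0.93],[-0.48, -0.67]]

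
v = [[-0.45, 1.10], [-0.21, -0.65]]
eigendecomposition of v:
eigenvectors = [[(0.92+0j), 0.92-0.00j], [-0.08+0.39j, -0.08-0.39j]]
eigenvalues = [(-0.55+0.47j), (-0.55-0.47j)]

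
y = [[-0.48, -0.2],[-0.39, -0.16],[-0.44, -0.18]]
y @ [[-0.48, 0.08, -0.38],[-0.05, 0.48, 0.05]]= [[0.24,-0.13,0.17],[0.20,-0.11,0.14],[0.22,-0.12,0.16]]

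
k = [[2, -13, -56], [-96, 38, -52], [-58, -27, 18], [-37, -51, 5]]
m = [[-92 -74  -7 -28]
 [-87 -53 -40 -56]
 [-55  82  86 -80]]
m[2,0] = -55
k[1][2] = -52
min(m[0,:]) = -92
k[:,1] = [-13, 38, -27, -51]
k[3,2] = 5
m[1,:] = [-87, -53, -40, -56]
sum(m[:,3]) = -164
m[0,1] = -74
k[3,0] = -37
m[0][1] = -74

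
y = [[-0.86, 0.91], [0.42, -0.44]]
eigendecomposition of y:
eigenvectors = [[-0.9, -0.73], [0.44, -0.69]]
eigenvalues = [-1.3, 0.0]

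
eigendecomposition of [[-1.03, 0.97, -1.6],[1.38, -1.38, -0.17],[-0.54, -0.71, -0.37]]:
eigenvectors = [[0.69, 0.45, -0.03], [0.46, -0.87, 0.86], [-0.55, -0.21, 0.51]]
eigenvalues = [0.9, -2.15, -1.53]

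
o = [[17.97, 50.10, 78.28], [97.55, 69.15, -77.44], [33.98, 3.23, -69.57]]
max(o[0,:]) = 78.28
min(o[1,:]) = -77.44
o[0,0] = 17.97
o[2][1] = 3.23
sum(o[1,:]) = 89.25999999999999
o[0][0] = 17.97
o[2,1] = 3.23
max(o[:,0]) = 97.55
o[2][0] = 33.98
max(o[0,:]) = 78.28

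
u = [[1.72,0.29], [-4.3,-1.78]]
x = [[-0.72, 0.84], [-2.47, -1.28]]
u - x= [[2.44,-0.55], [-1.83,-0.50]]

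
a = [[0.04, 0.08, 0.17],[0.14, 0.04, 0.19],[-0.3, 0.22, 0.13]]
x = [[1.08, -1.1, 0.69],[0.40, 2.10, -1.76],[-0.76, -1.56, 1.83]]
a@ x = [[-0.05, -0.14, 0.20], [0.02, -0.37, 0.37], [-0.33, 0.59, -0.36]]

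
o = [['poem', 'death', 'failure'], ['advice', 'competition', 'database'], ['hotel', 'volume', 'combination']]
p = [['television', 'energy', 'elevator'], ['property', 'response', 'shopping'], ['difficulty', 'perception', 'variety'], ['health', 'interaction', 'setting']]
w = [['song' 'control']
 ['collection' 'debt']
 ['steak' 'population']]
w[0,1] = 'control'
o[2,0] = 'hotel'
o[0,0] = 'poem'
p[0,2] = 'elevator'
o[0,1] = 'death'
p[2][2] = 'variety'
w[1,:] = ['collection', 'debt']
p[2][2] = 'variety'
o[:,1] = ['death', 'competition', 'volume']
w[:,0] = ['song', 'collection', 'steak']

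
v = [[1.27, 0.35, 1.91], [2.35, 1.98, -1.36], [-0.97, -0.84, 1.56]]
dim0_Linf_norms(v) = [2.35, 1.98, 1.91]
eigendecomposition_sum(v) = [[(0.61+1.03j),0.22+0.68j,(1.04-0.1j)], [1.22-1.60j,(0.92-0.78j),(-0.81-1.55j)], [-0.48+1.18j,-0.43+0.63j,(0.76+0.82j)]] + [[(0.61-1.03j), (0.22-0.68j), (1.04+0.1j)], [1.22+1.60j, (0.92+0.78j), -0.81+1.55j], [-0.48-1.18j, (-0.43-0.63j), (0.76-0.82j)]] + [[(0.05+0j), (-0.09+0j), -0.17+0.00j],[(-0.08-0j), 0.15-0.00j, 0.27-0.00j],[-0.01-0.00j, (0.02-0j), (0.04-0j)]]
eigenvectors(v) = [[(0.17-0.42j),(0.17+0.42j),-0.54+0.00j], [(-0.75+0j),(-0.75-0j),(0.83+0j)], [(0.46-0.13j),0.46+0.13j,0.14+0.00j]]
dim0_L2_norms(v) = [2.84, 2.18, 2.82]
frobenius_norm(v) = 4.56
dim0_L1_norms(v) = [4.59, 3.17, 4.83]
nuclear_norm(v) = 6.45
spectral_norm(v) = 3.84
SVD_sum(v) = [[0.06,0.05,-0.05], [2.22,1.87,-1.66], [-1.26,-1.05,0.94]] + [[1.18, 0.34, 1.97], [0.17, 0.05, 0.28], [0.36, 0.1, 0.60]] + [[0.03, -0.04, -0.01],[-0.04, 0.06, 0.01],[-0.07, 0.11, 0.03]]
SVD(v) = [[-0.02, 0.95, -0.32], [-0.87, 0.14, 0.47], [0.49, 0.29, 0.82]] @ diag([3.840197901452519, 2.4457710531143424, 0.16487581213637556]) @ [[-0.66, -0.56, 0.50], [0.51, 0.15, 0.85], [-0.55, 0.82, 0.19]]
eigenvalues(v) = [(2.28+1.07j), (2.28-1.07j), (0.24+0j)]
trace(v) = 4.81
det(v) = 1.55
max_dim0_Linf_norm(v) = 2.35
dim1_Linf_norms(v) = [1.91, 2.35, 1.56]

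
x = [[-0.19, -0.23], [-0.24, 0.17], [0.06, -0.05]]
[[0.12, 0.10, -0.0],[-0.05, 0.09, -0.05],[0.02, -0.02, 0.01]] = x@[[-0.1, -0.44, 0.13],  [-0.42, -0.09, -0.09]]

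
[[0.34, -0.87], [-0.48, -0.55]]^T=[[0.34,  -0.48], [-0.87,  -0.55]]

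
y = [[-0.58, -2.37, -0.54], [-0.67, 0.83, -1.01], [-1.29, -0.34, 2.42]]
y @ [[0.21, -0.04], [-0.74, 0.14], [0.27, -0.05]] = [[1.49, -0.28], [-1.03, 0.19], [0.63, -0.12]]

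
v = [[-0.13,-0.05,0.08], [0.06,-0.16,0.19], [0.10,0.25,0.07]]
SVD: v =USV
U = [[0.32,-0.01,-0.95], [0.57,-0.8,0.2], [-0.76,-0.6,-0.25]]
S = [0.32, 0.22, 0.13]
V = [[-0.26, -0.93, 0.25], [-0.48, -0.1, -0.87], [0.84, -0.35, -0.42]]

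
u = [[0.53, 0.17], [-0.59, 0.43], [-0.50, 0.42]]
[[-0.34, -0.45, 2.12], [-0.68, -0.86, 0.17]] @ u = [[-0.97, 0.64],[0.06, -0.41]]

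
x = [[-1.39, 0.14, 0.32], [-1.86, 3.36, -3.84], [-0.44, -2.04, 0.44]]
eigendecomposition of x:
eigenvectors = [[(0.03-0.46j), (0.03+0.46j), 0j], [0.57-0.11j, 0.57+0.11j, (-0.91+0j)], [0.67+0.00j, (0.67-0j), (0.4+0j)]]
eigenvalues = [(-1.32+0.63j), (-1.32-0.63j), (5.06+0j)]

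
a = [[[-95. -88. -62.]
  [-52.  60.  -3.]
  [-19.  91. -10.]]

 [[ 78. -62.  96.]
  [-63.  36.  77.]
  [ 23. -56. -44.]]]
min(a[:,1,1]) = 36.0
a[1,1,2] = 77.0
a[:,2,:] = [[-19.0, 91.0, -10.0], [23.0, -56.0, -44.0]]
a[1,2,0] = 23.0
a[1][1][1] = 36.0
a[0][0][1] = -88.0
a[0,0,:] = [-95.0, -88.0, -62.0]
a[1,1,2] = 77.0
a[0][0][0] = -95.0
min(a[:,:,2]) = -62.0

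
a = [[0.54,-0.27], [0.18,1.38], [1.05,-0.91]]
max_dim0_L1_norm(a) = 2.56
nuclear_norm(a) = 2.80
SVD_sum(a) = [[0.21, -0.43], [-0.5, 1.05], [0.55, -1.15]] + [[0.33, 0.16], [0.68, 0.33], [0.5, 0.24]]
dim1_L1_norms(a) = [0.81, 1.56, 1.96]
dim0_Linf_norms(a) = [1.05, 1.38]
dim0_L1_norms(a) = [1.77, 2.56]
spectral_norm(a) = 1.79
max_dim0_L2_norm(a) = 1.67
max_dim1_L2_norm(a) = 1.39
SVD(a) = [[0.27, 0.37], [-0.65, 0.75], [0.71, 0.55]] @ diag([1.7923903426651557, 1.0095726123071513]) @ [[0.43, -0.9], [0.90, 0.43]]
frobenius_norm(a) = 2.06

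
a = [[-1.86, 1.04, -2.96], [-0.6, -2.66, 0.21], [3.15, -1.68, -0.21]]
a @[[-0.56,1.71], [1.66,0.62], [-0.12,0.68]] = [[3.12, -4.55],[-4.1, -2.53],[-4.53, 4.20]]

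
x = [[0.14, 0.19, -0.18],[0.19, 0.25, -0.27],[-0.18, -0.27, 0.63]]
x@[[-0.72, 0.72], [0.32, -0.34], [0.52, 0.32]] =[[-0.13, -0.02], [-0.2, -0.03], [0.37, 0.16]]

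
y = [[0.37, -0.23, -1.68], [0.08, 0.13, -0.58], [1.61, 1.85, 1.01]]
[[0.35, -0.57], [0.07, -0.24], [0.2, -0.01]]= y@[[0.38,0.00],[-0.17,-0.21],[-0.10,0.37]]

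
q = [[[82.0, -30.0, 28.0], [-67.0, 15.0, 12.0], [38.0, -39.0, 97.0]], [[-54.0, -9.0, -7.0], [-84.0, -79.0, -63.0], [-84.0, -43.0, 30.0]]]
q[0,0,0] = 82.0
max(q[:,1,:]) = 15.0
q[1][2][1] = -43.0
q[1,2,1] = -43.0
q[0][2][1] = -39.0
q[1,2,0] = -84.0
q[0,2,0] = 38.0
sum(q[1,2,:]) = -97.0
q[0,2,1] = -39.0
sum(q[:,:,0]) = -169.0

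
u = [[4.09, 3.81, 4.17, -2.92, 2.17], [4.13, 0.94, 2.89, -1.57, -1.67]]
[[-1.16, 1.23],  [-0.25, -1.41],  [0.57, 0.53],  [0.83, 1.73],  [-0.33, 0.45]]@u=[[0.34, -3.26, -1.28, 1.46, -4.57],[-6.85, -2.28, -5.12, 2.94, 1.81],[4.52, 2.67, 3.91, -2.50, 0.35],[10.54, 4.79, 8.46, -5.14, -1.09],[0.51, -0.83, -0.08, 0.26, -1.47]]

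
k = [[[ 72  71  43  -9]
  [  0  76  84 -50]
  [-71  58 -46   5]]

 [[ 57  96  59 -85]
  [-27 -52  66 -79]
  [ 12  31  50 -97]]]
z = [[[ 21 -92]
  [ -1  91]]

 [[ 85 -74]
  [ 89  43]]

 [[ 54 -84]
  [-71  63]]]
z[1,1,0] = 89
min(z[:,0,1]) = -92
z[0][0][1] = -92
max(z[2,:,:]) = 63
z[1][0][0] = 85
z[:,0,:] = [[21, -92], [85, -74], [54, -84]]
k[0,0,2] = 43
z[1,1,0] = 89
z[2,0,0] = 54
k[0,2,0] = -71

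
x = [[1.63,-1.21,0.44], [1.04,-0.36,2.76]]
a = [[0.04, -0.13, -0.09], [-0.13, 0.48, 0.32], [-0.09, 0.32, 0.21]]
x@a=[[0.18, -0.65, -0.44],[-0.16, 0.58, 0.37]]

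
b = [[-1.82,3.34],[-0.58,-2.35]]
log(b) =[[1.41, 6.26], [-1.09, 0.42]]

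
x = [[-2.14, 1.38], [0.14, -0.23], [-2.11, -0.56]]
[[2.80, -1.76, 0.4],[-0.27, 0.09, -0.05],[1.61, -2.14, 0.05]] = x @[[-0.92, 0.96, -0.07], [0.60, 0.21, 0.18]]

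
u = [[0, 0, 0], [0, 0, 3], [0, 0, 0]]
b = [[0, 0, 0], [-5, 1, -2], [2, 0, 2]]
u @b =[[0, 0, 0], [6, 0, 6], [0, 0, 0]]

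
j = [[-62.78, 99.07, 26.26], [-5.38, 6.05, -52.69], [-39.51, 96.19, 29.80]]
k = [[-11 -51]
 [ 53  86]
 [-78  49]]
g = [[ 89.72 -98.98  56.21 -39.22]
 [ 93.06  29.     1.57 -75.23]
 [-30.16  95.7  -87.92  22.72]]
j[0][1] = 99.07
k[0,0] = -11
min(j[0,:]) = -62.78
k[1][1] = 86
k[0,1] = -51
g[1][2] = 1.57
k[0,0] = -11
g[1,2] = 1.57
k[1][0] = 53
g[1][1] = 29.0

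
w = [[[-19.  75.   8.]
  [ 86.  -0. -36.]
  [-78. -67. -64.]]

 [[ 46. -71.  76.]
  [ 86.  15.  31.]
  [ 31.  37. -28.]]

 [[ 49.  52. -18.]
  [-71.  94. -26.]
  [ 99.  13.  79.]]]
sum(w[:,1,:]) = 179.0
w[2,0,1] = 52.0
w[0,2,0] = -78.0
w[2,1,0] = -71.0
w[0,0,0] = -19.0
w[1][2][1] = 37.0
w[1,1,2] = 31.0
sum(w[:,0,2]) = 66.0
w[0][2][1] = -67.0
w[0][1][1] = -0.0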